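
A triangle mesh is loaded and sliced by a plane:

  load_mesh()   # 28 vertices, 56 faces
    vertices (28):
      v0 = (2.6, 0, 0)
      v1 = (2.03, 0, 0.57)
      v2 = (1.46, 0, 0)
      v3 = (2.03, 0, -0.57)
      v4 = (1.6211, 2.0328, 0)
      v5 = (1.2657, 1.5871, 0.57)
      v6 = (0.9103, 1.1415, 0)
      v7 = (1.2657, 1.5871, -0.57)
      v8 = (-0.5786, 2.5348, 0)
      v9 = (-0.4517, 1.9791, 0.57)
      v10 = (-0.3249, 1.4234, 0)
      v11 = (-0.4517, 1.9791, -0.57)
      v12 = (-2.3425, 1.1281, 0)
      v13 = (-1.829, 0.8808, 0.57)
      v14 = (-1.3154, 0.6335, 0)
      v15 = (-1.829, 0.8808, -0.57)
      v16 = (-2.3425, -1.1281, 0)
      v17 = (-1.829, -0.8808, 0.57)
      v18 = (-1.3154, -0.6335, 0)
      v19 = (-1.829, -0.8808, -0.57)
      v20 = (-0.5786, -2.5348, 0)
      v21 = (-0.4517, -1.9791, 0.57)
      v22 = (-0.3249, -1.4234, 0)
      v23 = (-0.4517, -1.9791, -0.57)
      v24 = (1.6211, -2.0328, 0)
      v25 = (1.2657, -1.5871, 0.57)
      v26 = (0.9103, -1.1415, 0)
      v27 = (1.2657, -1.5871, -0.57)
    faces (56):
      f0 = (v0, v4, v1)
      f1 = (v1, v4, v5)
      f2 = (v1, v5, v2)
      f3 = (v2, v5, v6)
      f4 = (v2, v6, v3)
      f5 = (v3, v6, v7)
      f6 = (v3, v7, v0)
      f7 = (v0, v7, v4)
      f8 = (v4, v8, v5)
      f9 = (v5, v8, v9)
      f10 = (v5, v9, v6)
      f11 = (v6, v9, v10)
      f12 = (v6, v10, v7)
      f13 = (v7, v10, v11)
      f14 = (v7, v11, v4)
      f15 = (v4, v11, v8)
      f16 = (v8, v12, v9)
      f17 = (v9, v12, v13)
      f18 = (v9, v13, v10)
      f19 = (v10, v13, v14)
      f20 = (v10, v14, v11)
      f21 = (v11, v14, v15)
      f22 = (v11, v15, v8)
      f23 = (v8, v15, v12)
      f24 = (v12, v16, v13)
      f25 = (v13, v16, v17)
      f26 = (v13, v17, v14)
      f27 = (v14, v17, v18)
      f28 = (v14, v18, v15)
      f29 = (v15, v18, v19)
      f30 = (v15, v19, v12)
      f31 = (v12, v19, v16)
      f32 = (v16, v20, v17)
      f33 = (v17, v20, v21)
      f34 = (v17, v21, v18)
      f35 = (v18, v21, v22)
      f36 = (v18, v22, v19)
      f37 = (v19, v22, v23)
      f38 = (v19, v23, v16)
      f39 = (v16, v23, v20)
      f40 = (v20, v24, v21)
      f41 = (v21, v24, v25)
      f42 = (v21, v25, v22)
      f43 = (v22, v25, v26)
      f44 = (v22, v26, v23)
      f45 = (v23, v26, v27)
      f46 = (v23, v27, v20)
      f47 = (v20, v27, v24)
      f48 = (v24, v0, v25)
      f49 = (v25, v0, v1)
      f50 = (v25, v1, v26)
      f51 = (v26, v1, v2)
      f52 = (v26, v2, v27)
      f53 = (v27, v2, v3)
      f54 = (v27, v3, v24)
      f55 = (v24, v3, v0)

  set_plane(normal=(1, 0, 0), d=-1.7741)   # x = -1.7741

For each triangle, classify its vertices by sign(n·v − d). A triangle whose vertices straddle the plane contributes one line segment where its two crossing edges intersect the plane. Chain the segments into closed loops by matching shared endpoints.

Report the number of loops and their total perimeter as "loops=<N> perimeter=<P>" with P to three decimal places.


Straddling triangles (18 of 56):
  (v8,v12,v9) [+-+] → (-1.7741, 1.5814, 0)–(-1.7741, 1.38392, 0.17135)  len=0.2615
  (v9,v12,v13) [+--] → (-1.7741, 1.38392, 0.17135)–(-1.7741, 0.924579, 0.57)  len=0.6082
  (v9,v13,v10) [+-+] → (-1.7741, 0.924579, 0.57)–(-1.7741, 0.900605, 0.549195)  len=0.0317
  (v10,v13,v14) [+-+] → (-1.7741, 0.900605, 0.549195)–(-1.7741, 0.854365, 0.509071)  len=0.0612
  (v11,v14,v15) [++-] → (-1.7741, 0.854365, -0.509071)–(-1.7741, 0.924579, -0.57)  len=0.0930
  (v11,v15,v8) [+-+] → (-1.7741, 0.924579, -0.57)–(-1.7741, 0.95342, -0.544974)  len=0.0382
  (v8,v15,v12) [+--] → (-1.7741, 0.95342, -0.544974)–(-1.7741, 1.5814, 0)  len=0.8315
  (v13,v17,v14) [--+] → (-1.7741, -0.718933, 0.509071)–(-1.7741, 0.854365, 0.509071)  len=1.5733
  (v14,v17,v18) [+-+] → (-1.7741, -0.718933, 0.509071)–(-1.7741, -0.854365, 0.509071)  len=0.1354
  (v14,v18,v15) [++-] → (-1.7741, 0.718933, -0.509071)–(-1.7741, 0.854365, -0.509071)  len=0.1354
  (v15,v18,v19) [-+-] → (-1.7741, 0.718933, -0.509071)–(-1.7741, -0.854365, -0.509071)  len=1.5733
  (v16,v20,v17) [-+-] → (-1.7741, -1.5814, 0)–(-1.7741, -0.95342, 0.544974)  len=0.8315
  (v17,v20,v21) [-++] → (-1.7741, -0.95342, 0.544974)–(-1.7741, -0.924579, 0.57)  len=0.0382
  (v17,v21,v18) [-++] → (-1.7741, -0.924579, 0.57)–(-1.7741, -0.854365, 0.509071)  len=0.0930
  (v18,v22,v19) [++-] → (-1.7741, -0.900605, -0.549195)–(-1.7741, -0.854365, -0.509071)  len=0.0612
  (v19,v22,v23) [-++] → (-1.7741, -0.900605, -0.549195)–(-1.7741, -0.924579, -0.57)  len=0.0317
  (v19,v23,v16) [-+-] → (-1.7741, -0.924579, -0.57)–(-1.7741, -1.38392, -0.17135)  len=0.6082
  (v16,v23,v20) [-++] → (-1.7741, -1.38392, -0.17135)–(-1.7741, -1.5814, 0)  len=0.2615

Chained into 1 loop(s):
  loop 1: 18 segments, perimeter = 7.2680
Total perimeter = 7.268

loops=1 perimeter=7.268


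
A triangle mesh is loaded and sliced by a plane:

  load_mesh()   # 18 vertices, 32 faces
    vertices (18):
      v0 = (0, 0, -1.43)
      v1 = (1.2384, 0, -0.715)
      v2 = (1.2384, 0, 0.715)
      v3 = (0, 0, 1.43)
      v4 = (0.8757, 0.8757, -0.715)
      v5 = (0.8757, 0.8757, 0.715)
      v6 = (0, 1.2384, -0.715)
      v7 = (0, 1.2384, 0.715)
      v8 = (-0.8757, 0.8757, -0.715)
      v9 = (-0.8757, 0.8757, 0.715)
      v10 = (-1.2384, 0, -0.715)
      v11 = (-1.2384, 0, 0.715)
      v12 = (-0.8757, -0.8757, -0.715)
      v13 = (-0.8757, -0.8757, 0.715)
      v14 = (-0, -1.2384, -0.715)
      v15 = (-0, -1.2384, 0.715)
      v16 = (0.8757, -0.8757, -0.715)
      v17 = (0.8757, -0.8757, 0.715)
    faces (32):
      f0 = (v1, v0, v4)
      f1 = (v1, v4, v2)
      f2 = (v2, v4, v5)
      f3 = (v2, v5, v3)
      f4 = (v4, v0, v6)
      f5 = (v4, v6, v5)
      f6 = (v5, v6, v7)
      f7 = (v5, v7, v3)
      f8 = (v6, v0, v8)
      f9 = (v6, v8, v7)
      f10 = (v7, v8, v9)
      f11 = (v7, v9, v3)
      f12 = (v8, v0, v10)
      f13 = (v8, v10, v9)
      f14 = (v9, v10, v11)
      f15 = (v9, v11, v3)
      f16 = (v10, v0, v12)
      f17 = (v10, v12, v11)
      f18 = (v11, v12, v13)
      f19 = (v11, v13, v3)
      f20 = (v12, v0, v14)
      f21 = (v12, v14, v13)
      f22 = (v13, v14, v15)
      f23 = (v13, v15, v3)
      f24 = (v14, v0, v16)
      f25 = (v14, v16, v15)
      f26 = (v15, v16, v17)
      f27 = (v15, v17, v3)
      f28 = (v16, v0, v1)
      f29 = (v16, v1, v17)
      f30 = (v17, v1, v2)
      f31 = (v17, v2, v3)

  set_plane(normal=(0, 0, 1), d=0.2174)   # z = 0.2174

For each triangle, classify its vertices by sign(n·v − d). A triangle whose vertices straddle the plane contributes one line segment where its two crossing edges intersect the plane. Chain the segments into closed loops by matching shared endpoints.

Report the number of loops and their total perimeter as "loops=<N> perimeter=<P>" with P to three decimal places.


Straddling triangles (16 of 32):
  (v1,v4,v2) [--+] → (1.11219, 0.304719, 0.2174)–(1.2384, 0, 0.2174)  len=0.3298
  (v2,v4,v5) [+-+] → (1.11219, 0.304719, 0.2174)–(0.8757, 0.8757, 0.2174)  len=0.6180
  (v4,v6,v5) [--+] → (0.570981, 1.00191, 0.2174)–(0.8757, 0.8757, 0.2174)  len=0.3298
  (v5,v6,v7) [+-+] → (0.570981, 1.00191, 0.2174)–(0, 1.2384, 0.2174)  len=0.6180
  (v6,v8,v7) [--+] → (-0.304719, 1.11219, 0.2174)–(0, 1.2384, 0.2174)  len=0.3298
  (v7,v8,v9) [+-+] → (-0.304719, 1.11219, 0.2174)–(-0.8757, 0.8757, 0.2174)  len=0.6180
  (v8,v10,v9) [--+] → (-1.00191, 0.570981, 0.2174)–(-0.8757, 0.8757, 0.2174)  len=0.3298
  (v9,v10,v11) [+-+] → (-1.00191, 0.570981, 0.2174)–(-1.2384, 0, 0.2174)  len=0.6180
  (v10,v12,v11) [--+] → (-1.11219, -0.304719, 0.2174)–(-1.2384, 0, 0.2174)  len=0.3298
  (v11,v12,v13) [+-+] → (-1.11219, -0.304719, 0.2174)–(-0.8757, -0.8757, 0.2174)  len=0.6180
  (v12,v14,v13) [--+] → (-0.570981, -1.00191, 0.2174)–(-0.8757, -0.8757, 0.2174)  len=0.3298
  (v13,v14,v15) [+-+] → (-0.570981, -1.00191, 0.2174)–(0, -1.2384, 0.2174)  len=0.6180
  (v14,v16,v15) [--+] → (0.304719, -1.11219, 0.2174)–(0, -1.2384, 0.2174)  len=0.3298
  (v15,v16,v17) [+-+] → (0.304719, -1.11219, 0.2174)–(0.8757, -0.8757, 0.2174)  len=0.6180
  (v16,v1,v17) [--+] → (1.00191, -0.570981, 0.2174)–(0.8757, -0.8757, 0.2174)  len=0.3298
  (v17,v1,v2) [+-+] → (1.00191, -0.570981, 0.2174)–(1.2384, 0, 0.2174)  len=0.6180

Chained into 1 loop(s):
  loop 1: 16 segments, perimeter = 7.5827
Total perimeter = 7.583

loops=1 perimeter=7.583


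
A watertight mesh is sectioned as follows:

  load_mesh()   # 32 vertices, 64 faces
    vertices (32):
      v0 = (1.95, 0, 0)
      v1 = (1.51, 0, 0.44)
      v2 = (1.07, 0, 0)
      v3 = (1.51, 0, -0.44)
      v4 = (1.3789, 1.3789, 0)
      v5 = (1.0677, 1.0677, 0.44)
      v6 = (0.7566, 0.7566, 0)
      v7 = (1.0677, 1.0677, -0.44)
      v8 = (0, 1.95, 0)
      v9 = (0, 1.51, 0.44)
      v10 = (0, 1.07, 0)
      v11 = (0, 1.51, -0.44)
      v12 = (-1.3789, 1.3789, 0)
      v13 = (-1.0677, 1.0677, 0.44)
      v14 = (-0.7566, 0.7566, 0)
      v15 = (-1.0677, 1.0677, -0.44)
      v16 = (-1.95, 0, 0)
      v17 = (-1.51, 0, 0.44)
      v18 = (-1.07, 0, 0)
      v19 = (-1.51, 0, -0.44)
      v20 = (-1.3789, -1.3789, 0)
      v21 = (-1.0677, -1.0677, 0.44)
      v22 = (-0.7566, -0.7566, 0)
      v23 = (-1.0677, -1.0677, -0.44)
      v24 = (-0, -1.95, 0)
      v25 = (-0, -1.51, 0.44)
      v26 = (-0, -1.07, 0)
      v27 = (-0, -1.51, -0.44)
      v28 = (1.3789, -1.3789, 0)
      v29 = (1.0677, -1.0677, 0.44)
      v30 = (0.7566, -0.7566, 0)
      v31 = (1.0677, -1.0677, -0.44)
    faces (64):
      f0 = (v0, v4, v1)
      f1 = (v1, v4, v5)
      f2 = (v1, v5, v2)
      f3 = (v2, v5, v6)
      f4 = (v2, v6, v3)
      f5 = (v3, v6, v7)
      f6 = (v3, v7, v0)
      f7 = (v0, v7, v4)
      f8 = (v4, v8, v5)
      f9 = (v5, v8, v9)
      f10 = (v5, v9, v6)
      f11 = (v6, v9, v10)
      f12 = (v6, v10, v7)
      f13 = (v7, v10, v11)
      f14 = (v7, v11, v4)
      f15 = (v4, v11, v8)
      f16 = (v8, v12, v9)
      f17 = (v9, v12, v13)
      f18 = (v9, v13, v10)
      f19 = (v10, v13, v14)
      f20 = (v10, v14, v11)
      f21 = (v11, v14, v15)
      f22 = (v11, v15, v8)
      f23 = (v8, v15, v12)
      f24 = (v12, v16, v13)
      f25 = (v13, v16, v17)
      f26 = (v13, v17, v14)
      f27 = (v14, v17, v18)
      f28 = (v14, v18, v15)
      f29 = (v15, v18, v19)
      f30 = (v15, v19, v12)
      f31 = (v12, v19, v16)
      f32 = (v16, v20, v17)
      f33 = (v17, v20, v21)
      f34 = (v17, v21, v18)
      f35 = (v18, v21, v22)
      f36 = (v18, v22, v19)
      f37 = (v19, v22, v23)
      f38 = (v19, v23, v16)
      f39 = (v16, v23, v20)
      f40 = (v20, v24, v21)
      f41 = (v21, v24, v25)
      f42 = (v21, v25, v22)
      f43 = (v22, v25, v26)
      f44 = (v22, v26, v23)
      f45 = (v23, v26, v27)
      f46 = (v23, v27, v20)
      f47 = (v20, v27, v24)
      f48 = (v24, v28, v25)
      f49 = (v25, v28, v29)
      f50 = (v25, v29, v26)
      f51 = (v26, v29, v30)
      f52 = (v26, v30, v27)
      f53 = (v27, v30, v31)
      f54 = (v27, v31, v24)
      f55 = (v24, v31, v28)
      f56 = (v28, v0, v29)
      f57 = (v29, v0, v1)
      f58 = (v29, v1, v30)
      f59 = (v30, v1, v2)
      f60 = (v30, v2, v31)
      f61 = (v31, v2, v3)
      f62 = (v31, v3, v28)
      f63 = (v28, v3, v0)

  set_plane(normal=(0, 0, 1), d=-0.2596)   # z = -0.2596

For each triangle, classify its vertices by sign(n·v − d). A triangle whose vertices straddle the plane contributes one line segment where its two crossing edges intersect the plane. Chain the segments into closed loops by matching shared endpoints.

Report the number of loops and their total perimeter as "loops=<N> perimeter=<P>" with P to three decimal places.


loops=2 perimeter=18.491

Straddling triangles (32 of 64):
  (v2,v6,v3) [++-] → (1.20111, 0.310206, -0.2596)–(1.3296, 0, -0.2596)  len=0.3358
  (v3,v6,v7) [-+-] → (1.20111, 0.310206, -0.2596)–(0.940149, 0.940149, -0.2596)  len=0.6819
  (v3,v7,v0) [--+] → (1.42944, 0.629943, -0.2596)–(1.6904, 0, -0.2596)  len=0.6819
  (v0,v7,v4) [+-+] → (1.42944, 0.629943, -0.2596)–(1.19529, 1.19529, -0.2596)  len=0.6119
  (v6,v10,v7) [++-] → (0.629943, 1.06864, -0.2596)–(0.940149, 0.940149, -0.2596)  len=0.3358
  (v7,v10,v11) [-+-] → (0.629943, 1.06864, -0.2596)–(0, 1.3296, -0.2596)  len=0.6819
  (v7,v11,v4) [--+] → (0.565349, 1.45625, -0.2596)–(1.19529, 1.19529, -0.2596)  len=0.6819
  (v4,v11,v8) [+-+] → (0.565349, 1.45625, -0.2596)–(0, 1.6904, -0.2596)  len=0.6119
  (v10,v14,v11) [++-] → (-0.310206, 1.20111, -0.2596)–(0, 1.3296, -0.2596)  len=0.3358
  (v11,v14,v15) [-+-] → (-0.310206, 1.20111, -0.2596)–(-0.940149, 0.940149, -0.2596)  len=0.6819
  (v11,v15,v8) [--+] → (-0.629943, 1.42944, -0.2596)–(0, 1.6904, -0.2596)  len=0.6819
  (v8,v15,v12) [+-+] → (-0.629943, 1.42944, -0.2596)–(-1.19529, 1.19529, -0.2596)  len=0.6119
  (v14,v18,v15) [++-] → (-1.06864, 0.629943, -0.2596)–(-0.940149, 0.940149, -0.2596)  len=0.3358
  (v15,v18,v19) [-+-] → (-1.06864, 0.629943, -0.2596)–(-1.3296, 0, -0.2596)  len=0.6819
  (v15,v19,v12) [--+] → (-1.45625, 0.565349, -0.2596)–(-1.19529, 1.19529, -0.2596)  len=0.6819
  (v12,v19,v16) [+-+] → (-1.45625, 0.565349, -0.2596)–(-1.6904, 0, -0.2596)  len=0.6119
  (v18,v22,v19) [++-] → (-1.20111, -0.310206, -0.2596)–(-1.3296, 0, -0.2596)  len=0.3358
  (v19,v22,v23) [-+-] → (-1.20111, -0.310206, -0.2596)–(-0.940149, -0.940149, -0.2596)  len=0.6819
  (v19,v23,v16) [--+] → (-1.42944, -0.629943, -0.2596)–(-1.6904, 0, -0.2596)  len=0.6819
  (v16,v23,v20) [+-+] → (-1.42944, -0.629943, -0.2596)–(-1.19529, -1.19529, -0.2596)  len=0.6119
  (v22,v26,v23) [++-] → (-0.629943, -1.06864, -0.2596)–(-0.940149, -0.940149, -0.2596)  len=0.3358
  (v23,v26,v27) [-+-] → (-0.629943, -1.06864, -0.2596)–(0, -1.3296, -0.2596)  len=0.6819
  (v23,v27,v20) [--+] → (-0.565349, -1.45625, -0.2596)–(-1.19529, -1.19529, -0.2596)  len=0.6819
  (v20,v27,v24) [+-+] → (-0.565349, -1.45625, -0.2596)–(0, -1.6904, -0.2596)  len=0.6119
  (v26,v30,v27) [++-] → (0.310206, -1.20111, -0.2596)–(0, -1.3296, -0.2596)  len=0.3358
  (v27,v30,v31) [-+-] → (0.310206, -1.20111, -0.2596)–(0.940149, -0.940149, -0.2596)  len=0.6819
  (v27,v31,v24) [--+] → (0.629943, -1.42944, -0.2596)–(0, -1.6904, -0.2596)  len=0.6819
  (v24,v31,v28) [+-+] → (0.629943, -1.42944, -0.2596)–(1.19529, -1.19529, -0.2596)  len=0.6119
  (v30,v2,v31) [++-] → (1.06864, -0.629943, -0.2596)–(0.940149, -0.940149, -0.2596)  len=0.3358
  (v31,v2,v3) [-+-] → (1.06864, -0.629943, -0.2596)–(1.3296, 0, -0.2596)  len=0.6819
  (v31,v3,v28) [--+] → (1.45625, -0.565349, -0.2596)–(1.19529, -1.19529, -0.2596)  len=0.6819
  (v28,v3,v0) [+-+] → (1.45625, -0.565349, -0.2596)–(1.6904, 0, -0.2596)  len=0.6119

Chained into 2 loop(s):
  loop 1: 16 segments, perimeter = 8.1410
  loop 2: 16 segments, perimeter = 10.3502
Total perimeter = 18.491


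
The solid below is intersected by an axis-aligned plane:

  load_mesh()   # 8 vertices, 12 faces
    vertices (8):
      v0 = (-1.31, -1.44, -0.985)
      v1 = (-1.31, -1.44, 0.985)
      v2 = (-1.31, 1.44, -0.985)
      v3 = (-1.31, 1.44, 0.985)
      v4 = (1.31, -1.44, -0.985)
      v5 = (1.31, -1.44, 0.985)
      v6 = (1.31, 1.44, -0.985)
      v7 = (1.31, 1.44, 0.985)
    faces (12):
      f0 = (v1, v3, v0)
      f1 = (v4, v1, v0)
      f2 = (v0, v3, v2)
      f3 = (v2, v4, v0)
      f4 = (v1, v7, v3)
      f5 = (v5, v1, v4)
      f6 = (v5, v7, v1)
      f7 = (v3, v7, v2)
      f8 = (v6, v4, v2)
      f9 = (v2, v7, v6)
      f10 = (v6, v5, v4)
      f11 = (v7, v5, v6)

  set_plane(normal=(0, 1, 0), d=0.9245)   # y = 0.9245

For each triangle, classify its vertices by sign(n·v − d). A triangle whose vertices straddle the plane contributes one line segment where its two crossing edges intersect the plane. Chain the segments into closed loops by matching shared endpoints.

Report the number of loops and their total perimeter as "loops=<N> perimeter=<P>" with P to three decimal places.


Straddling triangles (8 of 12):
  (v1,v3,v0) [-+-] → (-1.31, 0.9245, 0.985)–(-1.31, 0.9245, 0.632384)  len=0.3526
  (v0,v3,v2) [-++] → (-1.31, 0.9245, 0.632384)–(-1.31, 0.9245, -0.985)  len=1.6174
  (v2,v4,v0) [+--] → (-0.841038, 0.9245, -0.985)–(-1.31, 0.9245, -0.985)  len=0.4690
  (v1,v7,v3) [-++] → (0.841038, 0.9245, 0.985)–(-1.31, 0.9245, 0.985)  len=2.1510
  (v5,v7,v1) [-+-] → (1.31, 0.9245, 0.985)–(0.841038, 0.9245, 0.985)  len=0.4690
  (v6,v4,v2) [+-+] → (1.31, 0.9245, -0.985)–(-0.841038, 0.9245, -0.985)  len=2.1510
  (v6,v5,v4) [+--] → (1.31, 0.9245, -0.632384)–(1.31, 0.9245, -0.985)  len=0.3526
  (v7,v5,v6) [+-+] → (1.31, 0.9245, 0.985)–(1.31, 0.9245, -0.632384)  len=1.6174

Chained into 1 loop(s):
  loop 1: 8 segments, perimeter = 9.1800
Total perimeter = 9.180

loops=1 perimeter=9.180


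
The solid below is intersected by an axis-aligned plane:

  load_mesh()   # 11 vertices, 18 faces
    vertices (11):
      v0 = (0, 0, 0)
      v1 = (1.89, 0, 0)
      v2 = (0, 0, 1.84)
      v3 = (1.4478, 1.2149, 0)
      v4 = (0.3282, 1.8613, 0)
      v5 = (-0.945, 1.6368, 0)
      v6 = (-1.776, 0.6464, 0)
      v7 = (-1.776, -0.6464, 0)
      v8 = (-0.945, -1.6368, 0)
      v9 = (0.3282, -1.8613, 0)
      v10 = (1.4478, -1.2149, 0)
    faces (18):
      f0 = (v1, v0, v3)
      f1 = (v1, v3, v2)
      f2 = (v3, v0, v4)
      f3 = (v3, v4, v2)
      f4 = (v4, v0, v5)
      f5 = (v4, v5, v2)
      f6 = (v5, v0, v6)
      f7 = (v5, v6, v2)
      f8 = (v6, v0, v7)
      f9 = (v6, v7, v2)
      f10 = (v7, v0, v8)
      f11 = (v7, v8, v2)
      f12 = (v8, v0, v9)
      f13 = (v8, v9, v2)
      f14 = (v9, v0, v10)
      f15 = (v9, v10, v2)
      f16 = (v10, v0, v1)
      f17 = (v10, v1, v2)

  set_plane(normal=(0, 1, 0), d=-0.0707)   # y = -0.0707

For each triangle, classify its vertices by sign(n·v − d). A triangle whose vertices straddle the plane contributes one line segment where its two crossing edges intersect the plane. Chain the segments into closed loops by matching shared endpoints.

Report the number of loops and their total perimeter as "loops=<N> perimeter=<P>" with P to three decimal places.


Straddling triangles (10 of 18):
  (v6,v0,v7) [++-] → (-0.19425, -0.0707, 0)–(-1.776, -0.0707, 0)  len=1.5817
  (v6,v7,v2) [+-+] → (-1.776, -0.0707, 0)–(-0.19425, -0.0707, 1.63875)  len=2.2776
  (v7,v0,v8) [-+-] → (-0.19425, -0.0707, 0)–(-0.0408184, -0.0707, 0)  len=0.1534
  (v7,v8,v2) [--+] → (-0.0408184, -0.0707, 1.76052)–(-0.19425, -0.0707, 1.63875)  len=0.1959
  (v8,v0,v9) [-+-] → (-0.0408184, -0.0707, 0)–(0.0124664, -0.0707, 0)  len=0.0533
  (v8,v9,v2) [--+] → (0.0124664, -0.0707, 1.77011)–(-0.0408184, -0.0707, 1.76052)  len=0.0541
  (v9,v0,v10) [-+-] → (0.0124664, -0.0707, 0)–(0.0842534, -0.0707, 0)  len=0.0718
  (v9,v10,v2) [--+] → (0.0842534, -0.0707, 1.73292)–(0.0124664, -0.0707, 1.77011)  len=0.0808
  (v10,v0,v1) [-++] → (0.0842534, -0.0707, 0)–(1.86427, -0.0707, 0)  len=1.7800
  (v10,v1,v2) [-++] → (1.86427, -0.0707, 0)–(0.0842534, -0.0707, 1.73292)  len=2.4842

Chained into 1 loop(s):
  loop 1: 10 segments, perimeter = 8.7330
Total perimeter = 8.733

loops=1 perimeter=8.733


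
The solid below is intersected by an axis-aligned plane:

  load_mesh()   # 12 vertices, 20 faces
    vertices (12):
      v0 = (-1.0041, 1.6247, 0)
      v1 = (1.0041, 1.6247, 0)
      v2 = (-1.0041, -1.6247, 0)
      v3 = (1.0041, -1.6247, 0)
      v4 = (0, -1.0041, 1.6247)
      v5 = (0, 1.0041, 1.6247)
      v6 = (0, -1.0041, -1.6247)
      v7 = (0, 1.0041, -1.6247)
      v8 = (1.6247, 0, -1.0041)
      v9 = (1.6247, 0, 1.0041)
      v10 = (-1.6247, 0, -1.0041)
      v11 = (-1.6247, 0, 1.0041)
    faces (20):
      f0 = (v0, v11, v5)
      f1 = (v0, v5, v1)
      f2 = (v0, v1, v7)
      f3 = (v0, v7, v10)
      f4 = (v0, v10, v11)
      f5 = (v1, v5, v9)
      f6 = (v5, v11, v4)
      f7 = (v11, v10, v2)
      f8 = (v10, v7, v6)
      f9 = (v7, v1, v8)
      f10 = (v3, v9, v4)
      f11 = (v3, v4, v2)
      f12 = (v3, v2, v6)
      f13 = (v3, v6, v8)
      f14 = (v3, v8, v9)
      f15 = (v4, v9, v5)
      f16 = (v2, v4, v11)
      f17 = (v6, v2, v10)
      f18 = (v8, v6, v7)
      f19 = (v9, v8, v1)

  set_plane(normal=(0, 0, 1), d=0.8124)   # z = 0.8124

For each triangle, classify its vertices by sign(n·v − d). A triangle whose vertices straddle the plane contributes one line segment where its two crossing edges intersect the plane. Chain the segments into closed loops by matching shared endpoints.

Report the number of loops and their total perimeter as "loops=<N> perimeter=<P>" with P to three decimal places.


loops=1 perimeter=9.017

Straddling triangles (10 of 20):
  (v0,v11,v5) [-++] → (-1.50622, 0.310183, 0.8124)–(-0.502019, 1.31438, 0.8124)  len=1.4201
  (v0,v5,v1) [-+-] → (-0.502019, 1.31438, 0.8124)–(0.502019, 1.31438, 0.8124)  len=1.0040
  (v0,v10,v11) [--+] → (-1.6247, 0, 0.8124)–(-1.50622, 0.310183, 0.8124)  len=0.3320
  (v1,v5,v9) [-++] → (0.502019, 1.31438, 0.8124)–(1.50622, 0.310183, 0.8124)  len=1.4201
  (v11,v10,v2) [+--] → (-1.6247, 0, 0.8124)–(-1.50622, -0.310183, 0.8124)  len=0.3320
  (v3,v9,v4) [-++] → (1.50622, -0.310183, 0.8124)–(0.502019, -1.31438, 0.8124)  len=1.4201
  (v3,v4,v2) [-+-] → (0.502019, -1.31438, 0.8124)–(-0.502019, -1.31438, 0.8124)  len=1.0040
  (v3,v8,v9) [--+] → (1.6247, 0, 0.8124)–(1.50622, -0.310183, 0.8124)  len=0.3320
  (v2,v4,v11) [-++] → (-0.502019, -1.31438, 0.8124)–(-1.50622, -0.310183, 0.8124)  len=1.4201
  (v9,v8,v1) [+--] → (1.6247, 0, 0.8124)–(1.50622, 0.310183, 0.8124)  len=0.3320

Chained into 1 loop(s):
  loop 1: 10 segments, perimeter = 9.0168
Total perimeter = 9.017


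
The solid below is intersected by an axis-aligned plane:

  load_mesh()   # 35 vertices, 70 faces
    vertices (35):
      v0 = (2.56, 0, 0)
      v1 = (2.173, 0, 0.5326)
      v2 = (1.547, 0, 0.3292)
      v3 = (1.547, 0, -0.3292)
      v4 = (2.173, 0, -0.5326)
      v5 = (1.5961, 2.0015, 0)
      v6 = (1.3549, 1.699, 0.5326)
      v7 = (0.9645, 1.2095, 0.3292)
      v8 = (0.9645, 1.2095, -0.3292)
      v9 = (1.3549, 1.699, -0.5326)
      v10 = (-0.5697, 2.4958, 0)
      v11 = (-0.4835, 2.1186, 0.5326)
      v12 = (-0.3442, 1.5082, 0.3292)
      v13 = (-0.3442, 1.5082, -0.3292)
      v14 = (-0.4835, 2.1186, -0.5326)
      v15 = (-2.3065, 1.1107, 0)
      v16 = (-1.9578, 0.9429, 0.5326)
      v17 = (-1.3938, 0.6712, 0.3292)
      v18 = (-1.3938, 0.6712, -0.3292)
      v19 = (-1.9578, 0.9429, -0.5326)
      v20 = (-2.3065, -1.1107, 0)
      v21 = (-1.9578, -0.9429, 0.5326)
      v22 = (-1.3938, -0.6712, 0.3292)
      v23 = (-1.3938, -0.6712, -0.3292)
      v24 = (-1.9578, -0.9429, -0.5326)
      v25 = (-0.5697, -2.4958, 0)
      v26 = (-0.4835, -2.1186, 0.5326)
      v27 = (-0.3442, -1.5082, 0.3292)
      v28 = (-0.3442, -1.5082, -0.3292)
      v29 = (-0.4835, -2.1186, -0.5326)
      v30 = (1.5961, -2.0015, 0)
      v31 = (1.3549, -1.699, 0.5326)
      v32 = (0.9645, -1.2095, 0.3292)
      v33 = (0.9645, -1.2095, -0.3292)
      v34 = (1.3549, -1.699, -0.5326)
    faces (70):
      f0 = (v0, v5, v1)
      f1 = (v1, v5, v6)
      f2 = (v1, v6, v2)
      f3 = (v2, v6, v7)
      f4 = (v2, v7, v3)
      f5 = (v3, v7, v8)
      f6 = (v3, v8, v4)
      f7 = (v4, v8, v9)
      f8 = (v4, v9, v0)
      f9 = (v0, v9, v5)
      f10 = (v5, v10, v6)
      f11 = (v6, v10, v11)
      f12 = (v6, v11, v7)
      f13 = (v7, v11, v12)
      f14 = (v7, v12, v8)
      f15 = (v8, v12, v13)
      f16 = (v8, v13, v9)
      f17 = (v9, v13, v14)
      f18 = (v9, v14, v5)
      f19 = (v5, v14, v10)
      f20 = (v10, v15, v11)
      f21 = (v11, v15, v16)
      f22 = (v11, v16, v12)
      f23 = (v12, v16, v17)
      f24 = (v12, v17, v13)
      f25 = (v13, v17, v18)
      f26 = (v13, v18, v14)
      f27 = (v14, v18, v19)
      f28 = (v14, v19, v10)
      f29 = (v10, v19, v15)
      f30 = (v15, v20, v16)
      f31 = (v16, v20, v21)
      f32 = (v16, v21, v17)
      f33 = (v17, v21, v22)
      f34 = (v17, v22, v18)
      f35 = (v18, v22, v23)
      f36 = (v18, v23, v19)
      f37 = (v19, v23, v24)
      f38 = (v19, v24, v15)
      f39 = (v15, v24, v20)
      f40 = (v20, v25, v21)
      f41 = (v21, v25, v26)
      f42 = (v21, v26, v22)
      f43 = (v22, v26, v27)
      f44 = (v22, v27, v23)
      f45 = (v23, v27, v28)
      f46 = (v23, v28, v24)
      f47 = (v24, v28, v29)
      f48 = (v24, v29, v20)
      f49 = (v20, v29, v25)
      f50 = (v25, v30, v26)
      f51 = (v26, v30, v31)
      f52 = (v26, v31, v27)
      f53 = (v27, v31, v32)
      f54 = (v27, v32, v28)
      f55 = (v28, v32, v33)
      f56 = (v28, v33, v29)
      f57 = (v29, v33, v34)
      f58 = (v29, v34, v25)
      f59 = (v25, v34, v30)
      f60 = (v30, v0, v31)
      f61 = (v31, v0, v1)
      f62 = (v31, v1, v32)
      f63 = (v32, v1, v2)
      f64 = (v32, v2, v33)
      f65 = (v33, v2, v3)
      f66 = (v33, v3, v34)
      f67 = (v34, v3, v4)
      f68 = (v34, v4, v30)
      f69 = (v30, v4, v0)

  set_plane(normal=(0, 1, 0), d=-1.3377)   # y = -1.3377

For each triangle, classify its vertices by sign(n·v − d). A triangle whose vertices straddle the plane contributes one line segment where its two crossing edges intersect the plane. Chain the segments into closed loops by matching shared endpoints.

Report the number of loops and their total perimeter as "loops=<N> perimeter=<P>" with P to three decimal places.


Straddling triangles (22 of 70):
  (v20,v25,v21) [+-+] → (-2.02186, -1.3377, 0)–(-1.6049, -1.3377, 0.397195)  len=0.5759
  (v21,v25,v26) [+--] → (-1.6049, -1.3377, 0.397195)–(-1.46273, -1.3377, 0.5326)  len=0.1963
  (v21,v26,v22) [+-+] → (-1.46273, -1.3377, 0.5326)–(-0.974624, -1.3377, 0.422862)  len=0.5003
  (v22,v26,v27) [+--] → (-0.974624, -1.3377, 0.422862)–(-0.558007, -1.3377, 0.3292)  len=0.4270
  (v22,v27,v23) [+-+] → (-0.558007, -1.3377, 0.3292)–(-0.558007, -1.3377, 0.195081)  len=0.1341
  (v23,v27,v28) [+--] → (-0.558007, -1.3377, 0.195081)–(-0.558007, -1.3377, -0.3292)  len=0.5243
  (v23,v28,v24) [+-+] → (-0.558007, -1.3377, -0.3292)–(-0.830878, -1.3377, -0.390547)  len=0.2797
  (v24,v28,v29) [+--] → (-0.830878, -1.3377, -0.390547)–(-1.46273, -1.3377, -0.5326)  len=0.6476
  (v24,v29,v20) [+-+] → (-1.46273, -1.3377, -0.5326)–(-1.89592, -1.3377, -0.119953)  len=0.5983
  (v20,v29,v25) [+--] → (-1.89592, -1.3377, -0.119953)–(-2.02186, -1.3377, 0)  len=0.1739
  (v27,v31,v32) [--+] → (1.06675, -1.3377, 0.38247)–(0.402815, -1.3377, 0.3292)  len=0.6661
  (v27,v32,v28) [-+-] → (0.402815, -1.3377, 0.3292)–(0.402815, -1.3377, 0.0466192)  len=0.2826
  (v28,v32,v33) [-++] → (0.402815, -1.3377, 0.0466192)–(0.402815, -1.3377, -0.3292)  len=0.3758
  (v28,v33,v29) [-+-] → (0.402815, -1.3377, -0.3292)–(0.760305, -1.3377, -0.357883)  len=0.3586
  (v29,v33,v34) [-+-] → (0.760305, -1.3377, -0.357883)–(1.06675, -1.3377, -0.38247)  len=0.3074
  (v30,v0,v31) [-+-] → (1.91578, -1.3377, 0)–(1.61117, -1.3377, 0.41934)  len=0.5183
  (v31,v0,v1) [-++] → (1.61117, -1.3377, 0.41934)–(1.52887, -1.3377, 0.5326)  len=0.1400
  (v31,v1,v32) [-++] → (1.52887, -1.3377, 0.5326)–(1.06675, -1.3377, 0.38247)  len=0.4859
  (v33,v3,v34) [++-] → (1.39575, -1.3377, -0.489346)–(1.06675, -1.3377, -0.38247)  len=0.3459
  (v34,v3,v4) [-++] → (1.39575, -1.3377, -0.489346)–(1.52887, -1.3377, -0.5326)  len=0.1400
  (v34,v4,v30) [-+-] → (1.52887, -1.3377, -0.5326)–(1.78743, -1.3377, -0.176637)  len=0.4400
  (v30,v4,v0) [-++] → (1.78743, -1.3377, -0.176637)–(1.91578, -1.3377, 0)  len=0.2183

Chained into 2 loop(s):
  loop 1: 10 segments, perimeter = 4.0574
  loop 2: 12 segments, perimeter = 4.2789
Total perimeter = 8.336

loops=2 perimeter=8.336


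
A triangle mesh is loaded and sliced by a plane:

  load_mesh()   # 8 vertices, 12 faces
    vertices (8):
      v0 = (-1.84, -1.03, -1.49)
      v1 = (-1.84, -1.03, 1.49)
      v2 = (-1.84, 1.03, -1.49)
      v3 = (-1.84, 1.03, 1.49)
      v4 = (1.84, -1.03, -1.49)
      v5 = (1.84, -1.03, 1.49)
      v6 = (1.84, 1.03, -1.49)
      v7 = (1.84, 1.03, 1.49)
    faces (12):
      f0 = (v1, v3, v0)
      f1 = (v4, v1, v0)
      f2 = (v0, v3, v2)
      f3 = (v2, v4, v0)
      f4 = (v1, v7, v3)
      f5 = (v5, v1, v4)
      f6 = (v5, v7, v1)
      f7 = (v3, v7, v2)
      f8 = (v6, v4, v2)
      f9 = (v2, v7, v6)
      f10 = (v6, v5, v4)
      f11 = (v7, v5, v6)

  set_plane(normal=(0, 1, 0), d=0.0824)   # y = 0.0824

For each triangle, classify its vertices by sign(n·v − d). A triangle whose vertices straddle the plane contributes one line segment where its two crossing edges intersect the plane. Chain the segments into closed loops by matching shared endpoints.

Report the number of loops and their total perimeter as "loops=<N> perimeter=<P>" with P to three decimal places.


loops=1 perimeter=13.320

Straddling triangles (8 of 12):
  (v1,v3,v0) [-+-] → (-1.84, 0.0824, 1.49)–(-1.84, 0.0824, 0.1192)  len=1.3708
  (v0,v3,v2) [-++] → (-1.84, 0.0824, 0.1192)–(-1.84, 0.0824, -1.49)  len=1.6092
  (v2,v4,v0) [+--] → (-0.1472, 0.0824, -1.49)–(-1.84, 0.0824, -1.49)  len=1.6928
  (v1,v7,v3) [-++] → (0.1472, 0.0824, 1.49)–(-1.84, 0.0824, 1.49)  len=1.9872
  (v5,v7,v1) [-+-] → (1.84, 0.0824, 1.49)–(0.1472, 0.0824, 1.49)  len=1.6928
  (v6,v4,v2) [+-+] → (1.84, 0.0824, -1.49)–(-0.1472, 0.0824, -1.49)  len=1.9872
  (v6,v5,v4) [+--] → (1.84, 0.0824, -0.1192)–(1.84, 0.0824, -1.49)  len=1.3708
  (v7,v5,v6) [+-+] → (1.84, 0.0824, 1.49)–(1.84, 0.0824, -0.1192)  len=1.6092

Chained into 1 loop(s):
  loop 1: 8 segments, perimeter = 13.3200
Total perimeter = 13.320


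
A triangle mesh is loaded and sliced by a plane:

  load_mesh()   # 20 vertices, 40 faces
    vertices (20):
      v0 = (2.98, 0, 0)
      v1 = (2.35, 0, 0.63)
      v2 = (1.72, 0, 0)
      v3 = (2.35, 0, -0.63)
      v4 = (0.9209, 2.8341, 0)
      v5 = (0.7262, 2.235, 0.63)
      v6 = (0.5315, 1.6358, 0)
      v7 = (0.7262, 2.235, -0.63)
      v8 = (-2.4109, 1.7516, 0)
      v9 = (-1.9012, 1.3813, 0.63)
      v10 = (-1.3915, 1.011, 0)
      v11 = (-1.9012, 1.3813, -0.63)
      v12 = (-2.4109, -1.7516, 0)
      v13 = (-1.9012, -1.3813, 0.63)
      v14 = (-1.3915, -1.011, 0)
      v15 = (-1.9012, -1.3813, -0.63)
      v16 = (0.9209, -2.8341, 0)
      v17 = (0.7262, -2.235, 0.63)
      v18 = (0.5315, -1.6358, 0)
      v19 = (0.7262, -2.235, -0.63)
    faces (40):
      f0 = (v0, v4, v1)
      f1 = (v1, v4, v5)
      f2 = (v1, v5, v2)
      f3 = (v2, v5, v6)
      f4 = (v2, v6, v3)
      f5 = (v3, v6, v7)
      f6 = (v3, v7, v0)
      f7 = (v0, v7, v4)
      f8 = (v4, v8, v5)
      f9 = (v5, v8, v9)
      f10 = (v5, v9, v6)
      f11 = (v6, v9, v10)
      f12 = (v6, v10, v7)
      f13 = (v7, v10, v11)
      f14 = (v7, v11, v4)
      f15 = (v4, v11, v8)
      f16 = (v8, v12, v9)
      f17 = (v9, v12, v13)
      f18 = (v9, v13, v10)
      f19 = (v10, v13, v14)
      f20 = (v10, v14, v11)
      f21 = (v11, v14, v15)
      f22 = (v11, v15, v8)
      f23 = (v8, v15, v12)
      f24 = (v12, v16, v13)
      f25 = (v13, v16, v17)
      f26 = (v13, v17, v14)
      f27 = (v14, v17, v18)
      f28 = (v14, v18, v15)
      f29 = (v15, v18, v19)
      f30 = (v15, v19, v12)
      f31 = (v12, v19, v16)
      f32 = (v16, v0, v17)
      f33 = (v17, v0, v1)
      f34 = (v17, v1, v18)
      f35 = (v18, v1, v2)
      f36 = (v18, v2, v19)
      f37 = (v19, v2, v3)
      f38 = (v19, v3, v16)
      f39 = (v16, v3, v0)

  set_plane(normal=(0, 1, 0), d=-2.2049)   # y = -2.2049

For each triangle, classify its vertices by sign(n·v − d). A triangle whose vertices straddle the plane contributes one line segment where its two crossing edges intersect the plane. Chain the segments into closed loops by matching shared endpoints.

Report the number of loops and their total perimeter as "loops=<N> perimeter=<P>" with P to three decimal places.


Straddling triangles (14 of 40):
  (v12,v16,v13) [+-+] → (-1.0157, -2.2049, 0)–(-0.301337, -2.2049, 0.27285)  len=0.7647
  (v13,v16,v17) [+--] → (-0.301337, -2.2049, 0.27285)–(0.633562, -2.2049, 0.63)  len=1.0008
  (v13,v17,v14) [+-+] → (0.633562, -2.2049, 0.63)–(0.674123, -2.2049, 0.614507)  len=0.0434
  (v14,v17,v18) [+-+] → (0.674123, -2.2049, 0.614507)–(0.71642, -2.2049, 0.598353)  len=0.0453
  (v15,v18,v19) [++-] → (0.71642, -2.2049, -0.598353)–(0.633562, -2.2049, -0.63)  len=0.0887
  (v15,v19,v12) [+-+] → (0.633562, -2.2049, -0.63)–(0.530861, -2.2049, -0.590772)  len=0.1099
  (v12,v19,v16) [+--] → (0.530861, -2.2049, -0.590772)–(-1.0157, -2.2049, 0)  len=1.6556
  (v16,v0,v17) [-+-] → (1.37804, -2.2049, 0)–(0.756553, -2.2049, 0.621515)  len=0.8789
  (v17,v0,v1) [-++] → (0.756553, -2.2049, 0.621515)–(0.748069, -2.2049, 0.63)  len=0.0120
  (v17,v1,v18) [-++] → (0.748069, -2.2049, 0.63)–(0.71642, -2.2049, 0.598353)  len=0.0448
  (v18,v2,v19) [++-] → (0.739584, -2.2049, -0.621515)–(0.71642, -2.2049, -0.598353)  len=0.0328
  (v19,v2,v3) [-++] → (0.739584, -2.2049, -0.621515)–(0.748069, -2.2049, -0.63)  len=0.0120
  (v19,v3,v16) [-+-] → (0.748069, -2.2049, -0.63)–(1.23818, -2.2049, -0.139867)  len=0.6931
  (v16,v3,v0) [-++] → (1.23818, -2.2049, -0.139867)–(1.37804, -2.2049, 0)  len=0.1978

Chained into 1 loop(s):
  loop 1: 14 segments, perimeter = 5.5798
Total perimeter = 5.580

loops=1 perimeter=5.580


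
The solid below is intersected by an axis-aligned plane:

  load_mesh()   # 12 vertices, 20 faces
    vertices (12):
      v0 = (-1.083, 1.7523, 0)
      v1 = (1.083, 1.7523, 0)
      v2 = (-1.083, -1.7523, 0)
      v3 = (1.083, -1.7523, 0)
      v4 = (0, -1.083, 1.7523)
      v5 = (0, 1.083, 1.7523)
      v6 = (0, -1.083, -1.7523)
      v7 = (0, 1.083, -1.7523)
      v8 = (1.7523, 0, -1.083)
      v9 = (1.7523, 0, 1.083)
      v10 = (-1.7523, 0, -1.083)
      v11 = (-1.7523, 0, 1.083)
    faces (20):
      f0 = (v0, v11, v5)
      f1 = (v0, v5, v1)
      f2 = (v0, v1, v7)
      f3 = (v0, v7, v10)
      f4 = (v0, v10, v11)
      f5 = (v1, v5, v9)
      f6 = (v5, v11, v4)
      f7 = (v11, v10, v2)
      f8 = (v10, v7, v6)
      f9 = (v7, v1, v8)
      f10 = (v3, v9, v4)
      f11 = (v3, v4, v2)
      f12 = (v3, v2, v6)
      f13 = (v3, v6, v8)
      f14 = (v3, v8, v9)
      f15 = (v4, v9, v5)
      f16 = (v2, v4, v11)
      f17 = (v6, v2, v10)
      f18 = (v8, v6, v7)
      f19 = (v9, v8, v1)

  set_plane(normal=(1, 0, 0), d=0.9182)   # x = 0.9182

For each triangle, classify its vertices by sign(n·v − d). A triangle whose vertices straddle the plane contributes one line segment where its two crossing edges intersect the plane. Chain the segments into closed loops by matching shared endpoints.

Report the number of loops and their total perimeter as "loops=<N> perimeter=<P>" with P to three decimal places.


Straddling triangles (10 of 20):
  (v0,v5,v1) [--+] → (0.9182, 1.65045, 0.266647)–(0.9182, 1.7523, 0)  len=0.2854
  (v0,v1,v7) [-+-] → (0.9182, 1.7523, 0)–(0.9182, 1.65045, -0.266647)  len=0.2854
  (v1,v5,v9) [+-+] → (0.9182, 1.65045, 0.266647)–(0.9182, 0.515511, 1.40159)  len=1.6050
  (v7,v1,v8) [-++] → (0.9182, 1.65045, -0.266647)–(0.9182, 0.515511, -1.40159)  len=1.6050
  (v3,v9,v4) [++-] → (0.9182, -0.515511, 1.40159)–(0.9182, -1.65045, 0.266647)  len=1.6050
  (v3,v4,v2) [+--] → (0.9182, -1.65045, 0.266647)–(0.9182, -1.7523, 0)  len=0.2854
  (v3,v2,v6) [+--] → (0.9182, -1.7523, 0)–(0.9182, -1.65045, -0.266647)  len=0.2854
  (v3,v6,v8) [+-+] → (0.9182, -1.65045, -0.266647)–(0.9182, -0.515511, -1.40159)  len=1.6050
  (v4,v9,v5) [-+-] → (0.9182, -0.515511, 1.40159)–(0.9182, 0.515511, 1.40159)  len=1.0310
  (v8,v6,v7) [+--] → (0.9182, -0.515511, -1.40159)–(0.9182, 0.515511, -1.40159)  len=1.0310

Chained into 1 loop(s):
  loop 1: 10 segments, perimeter = 9.6240
Total perimeter = 9.624

loops=1 perimeter=9.624


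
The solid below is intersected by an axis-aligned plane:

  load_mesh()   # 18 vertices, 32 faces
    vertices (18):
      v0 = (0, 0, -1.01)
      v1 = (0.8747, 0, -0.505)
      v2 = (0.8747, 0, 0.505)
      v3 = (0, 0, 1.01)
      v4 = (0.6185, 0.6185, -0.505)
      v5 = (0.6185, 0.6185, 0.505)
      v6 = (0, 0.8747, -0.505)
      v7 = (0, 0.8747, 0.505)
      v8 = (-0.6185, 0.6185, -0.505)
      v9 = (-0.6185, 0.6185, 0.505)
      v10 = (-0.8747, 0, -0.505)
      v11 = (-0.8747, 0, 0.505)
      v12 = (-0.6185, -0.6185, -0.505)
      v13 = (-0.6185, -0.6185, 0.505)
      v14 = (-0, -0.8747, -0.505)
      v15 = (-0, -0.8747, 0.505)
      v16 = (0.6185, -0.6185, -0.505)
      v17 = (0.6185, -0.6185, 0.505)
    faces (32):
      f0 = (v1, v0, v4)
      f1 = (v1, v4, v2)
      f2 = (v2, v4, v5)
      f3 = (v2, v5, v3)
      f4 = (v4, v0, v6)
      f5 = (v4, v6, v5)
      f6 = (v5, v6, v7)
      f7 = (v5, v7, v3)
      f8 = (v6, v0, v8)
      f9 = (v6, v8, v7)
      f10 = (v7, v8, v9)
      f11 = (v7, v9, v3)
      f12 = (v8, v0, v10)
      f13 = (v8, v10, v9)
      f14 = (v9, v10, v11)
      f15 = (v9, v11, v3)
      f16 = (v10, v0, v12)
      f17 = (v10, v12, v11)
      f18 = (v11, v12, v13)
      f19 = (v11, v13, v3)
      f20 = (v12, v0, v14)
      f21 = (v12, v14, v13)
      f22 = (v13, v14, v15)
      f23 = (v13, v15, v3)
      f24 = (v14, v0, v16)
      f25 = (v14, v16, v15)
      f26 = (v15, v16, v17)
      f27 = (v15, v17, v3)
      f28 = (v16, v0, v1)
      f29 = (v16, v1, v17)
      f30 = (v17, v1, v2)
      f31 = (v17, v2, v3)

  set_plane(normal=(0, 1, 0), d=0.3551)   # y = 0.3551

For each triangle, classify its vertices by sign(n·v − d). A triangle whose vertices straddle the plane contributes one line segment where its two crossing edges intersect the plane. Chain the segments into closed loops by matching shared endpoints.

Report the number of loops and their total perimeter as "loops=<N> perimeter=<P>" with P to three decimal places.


loops=1 perimeter=5.201

Straddling triangles (12 of 32):
  (v1,v0,v4) [--+] → (0.3551, 0.3551, -0.720064)–(0.727608, 0.3551, -0.505)  len=0.4301
  (v1,v4,v2) [-+-] → (0.727608, 0.3551, -0.505)–(0.727608, 0.3551, -0.0748723)  len=0.4301
  (v2,v4,v5) [-++] → (0.727608, 0.3551, -0.0748723)–(0.727608, 0.3551, 0.505)  len=0.5799
  (v2,v5,v3) [-+-] → (0.727608, 0.3551, 0.505)–(0.3551, 0.3551, 0.720064)  len=0.4301
  (v4,v0,v6) [+-+] → (0.3551, 0.3551, -0.720064)–(0, 0.3551, -0.804986)  len=0.3651
  (v5,v7,v3) [++-] → (0, 0.3551, 0.804986)–(0.3551, 0.3551, 0.720064)  len=0.3651
  (v6,v0,v8) [+-+] → (0, 0.3551, -0.804986)–(-0.3551, 0.3551, -0.720064)  len=0.3651
  (v7,v9,v3) [++-] → (-0.3551, 0.3551, 0.720064)–(0, 0.3551, 0.804986)  len=0.3651
  (v8,v0,v10) [+--] → (-0.3551, 0.3551, -0.720064)–(-0.727608, 0.3551, -0.505)  len=0.4301
  (v8,v10,v9) [+-+] → (-0.727608, 0.3551, -0.505)–(-0.727608, 0.3551, 0.0748723)  len=0.5799
  (v9,v10,v11) [+--] → (-0.727608, 0.3551, 0.0748723)–(-0.727608, 0.3551, 0.505)  len=0.4301
  (v9,v11,v3) [+--] → (-0.727608, 0.3551, 0.505)–(-0.3551, 0.3551, 0.720064)  len=0.4301

Chained into 1 loop(s):
  loop 1: 12 segments, perimeter = 5.2010
Total perimeter = 5.201


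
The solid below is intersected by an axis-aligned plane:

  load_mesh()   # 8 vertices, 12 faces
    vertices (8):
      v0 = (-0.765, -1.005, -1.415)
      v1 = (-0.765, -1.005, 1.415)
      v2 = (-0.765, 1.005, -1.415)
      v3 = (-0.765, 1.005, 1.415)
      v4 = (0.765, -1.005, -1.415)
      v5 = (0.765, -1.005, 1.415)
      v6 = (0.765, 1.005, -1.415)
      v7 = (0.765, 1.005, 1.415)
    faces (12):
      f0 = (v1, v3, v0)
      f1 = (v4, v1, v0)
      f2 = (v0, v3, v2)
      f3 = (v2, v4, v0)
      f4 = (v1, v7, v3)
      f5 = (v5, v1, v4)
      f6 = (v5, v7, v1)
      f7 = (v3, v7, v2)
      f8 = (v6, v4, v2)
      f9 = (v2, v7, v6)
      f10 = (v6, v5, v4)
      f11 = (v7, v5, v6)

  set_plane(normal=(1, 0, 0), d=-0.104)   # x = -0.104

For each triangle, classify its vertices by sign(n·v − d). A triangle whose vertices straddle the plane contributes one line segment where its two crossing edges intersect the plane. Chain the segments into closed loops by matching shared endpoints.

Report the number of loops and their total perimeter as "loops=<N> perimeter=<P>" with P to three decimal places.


loops=1 perimeter=9.680

Straddling triangles (8 of 12):
  (v4,v1,v0) [+--] → (-0.104, -1.005, 0.192366)–(-0.104, -1.005, -1.415)  len=1.6074
  (v2,v4,v0) [-+-] → (-0.104, 0.136627, -1.415)–(-0.104, -1.005, -1.415)  len=1.1416
  (v1,v7,v3) [-+-] → (-0.104, -0.136627, 1.415)–(-0.104, 1.005, 1.415)  len=1.1416
  (v5,v1,v4) [+-+] → (-0.104, -1.005, 1.415)–(-0.104, -1.005, 0.192366)  len=1.2226
  (v5,v7,v1) [++-] → (-0.104, -0.136627, 1.415)–(-0.104, -1.005, 1.415)  len=0.8684
  (v3,v7,v2) [-+-] → (-0.104, 1.005, 1.415)–(-0.104, 1.005, -0.192366)  len=1.6074
  (v6,v4,v2) [++-] → (-0.104, 0.136627, -1.415)–(-0.104, 1.005, -1.415)  len=0.8684
  (v2,v7,v6) [-++] → (-0.104, 1.005, -0.192366)–(-0.104, 1.005, -1.415)  len=1.2226

Chained into 1 loop(s):
  loop 1: 8 segments, perimeter = 9.6800
Total perimeter = 9.680
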